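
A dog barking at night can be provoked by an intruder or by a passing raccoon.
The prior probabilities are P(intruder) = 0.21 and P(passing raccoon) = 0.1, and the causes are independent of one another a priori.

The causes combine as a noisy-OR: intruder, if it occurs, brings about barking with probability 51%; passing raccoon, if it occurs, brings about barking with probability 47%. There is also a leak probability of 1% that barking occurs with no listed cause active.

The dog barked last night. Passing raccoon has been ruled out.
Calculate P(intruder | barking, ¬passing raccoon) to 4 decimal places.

P(intruder | barking, ¬passing raccoon) ≈ 0.9319

Under noisy-OR, P(barking | causes) = 1 − (1−0.01)·∏(1−qᵢ) over the active causes.
P(barking | ¬passing raccoon) = 0.01×0.79 + 0.5149×0.21 = 0.007900 + 0.108129 = 0.116029
Restricting to configurations with intruder present: 0.5149×0.21 = 0.108129.
Hence the posterior is 0.108129/0.116029 ≈ 0.9319.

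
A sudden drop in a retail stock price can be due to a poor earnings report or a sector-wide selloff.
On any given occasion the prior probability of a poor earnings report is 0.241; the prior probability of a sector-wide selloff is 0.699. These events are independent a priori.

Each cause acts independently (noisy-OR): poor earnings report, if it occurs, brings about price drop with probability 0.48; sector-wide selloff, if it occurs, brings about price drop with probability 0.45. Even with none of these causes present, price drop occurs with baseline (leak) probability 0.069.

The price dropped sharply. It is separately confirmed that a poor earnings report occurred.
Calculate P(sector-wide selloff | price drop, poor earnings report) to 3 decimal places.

P(sector-wide selloff | price drop, poor earnings report) ≈ 0.768

Under noisy-OR, P(price drop | causes) = 1 − (1−0.069)·∏(1−qᵢ) over the active causes.
For the numerator, keep only sector-wide selloff=true terms: 0.733734*0.699 = 0.512880
Denominator P(price drop | poor earnings report): 0.51588*0.301 + 0.733734*0.699 = 0.668160
P(sector-wide selloff | price drop, poor earnings report) = 0.512880/0.668160 ≈ 0.768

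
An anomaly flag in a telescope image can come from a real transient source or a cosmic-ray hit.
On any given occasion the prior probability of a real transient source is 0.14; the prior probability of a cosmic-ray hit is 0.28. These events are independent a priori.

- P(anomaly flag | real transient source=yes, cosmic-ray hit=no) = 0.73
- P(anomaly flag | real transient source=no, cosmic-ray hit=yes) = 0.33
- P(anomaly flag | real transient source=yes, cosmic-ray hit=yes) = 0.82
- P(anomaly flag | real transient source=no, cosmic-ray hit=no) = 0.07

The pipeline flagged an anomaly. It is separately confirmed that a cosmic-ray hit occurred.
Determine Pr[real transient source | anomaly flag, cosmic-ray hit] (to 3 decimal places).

Pr[real transient source | anomaly flag, cosmic-ray hit] ≈ 0.288

P(anomaly flag | cosmic-ray hit) = 0.33*0.86 + 0.82*0.14 = 0.283800 + 0.114800 = 0.398600
Restricting to configurations with real transient source present: 0.82*0.14 = 0.114800.
So P(real transient source | anomaly flag, cosmic-ray hit) = 0.114800/0.398600 ≈ 0.288.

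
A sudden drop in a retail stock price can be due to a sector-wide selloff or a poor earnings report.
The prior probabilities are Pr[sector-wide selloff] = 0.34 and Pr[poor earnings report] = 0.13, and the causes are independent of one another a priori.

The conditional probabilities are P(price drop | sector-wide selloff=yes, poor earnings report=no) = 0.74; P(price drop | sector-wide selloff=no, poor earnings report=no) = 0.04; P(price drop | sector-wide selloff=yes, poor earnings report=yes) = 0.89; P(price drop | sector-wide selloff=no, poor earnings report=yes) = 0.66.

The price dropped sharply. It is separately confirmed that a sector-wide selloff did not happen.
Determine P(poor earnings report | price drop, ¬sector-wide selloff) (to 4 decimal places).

Sum P(price drop|·) weighted by the priors over both values of poor earnings report:
  P(price drop | ¬sector-wide selloff) = 0.04·0.87 + 0.66·0.13
        = 0.034800 + 0.085800 = 0.120600
The terms with poor earnings report present sum to 0.085800, so
  P(poor earnings report | price drop, ¬sector-wide selloff) = 0.085800 / 0.120600 ≈ 0.7114

P(poor earnings report | price drop, ¬sector-wide selloff) ≈ 0.7114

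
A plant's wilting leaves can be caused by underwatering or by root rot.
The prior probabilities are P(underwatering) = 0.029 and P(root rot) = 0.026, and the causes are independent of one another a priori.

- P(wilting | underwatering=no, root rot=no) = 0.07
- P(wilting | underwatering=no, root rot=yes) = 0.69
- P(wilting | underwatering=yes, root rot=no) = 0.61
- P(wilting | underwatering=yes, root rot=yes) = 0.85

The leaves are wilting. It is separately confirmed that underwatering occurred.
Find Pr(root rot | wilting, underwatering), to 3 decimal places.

Pr(root rot | wilting, underwatering) ≈ 0.036

Sum P(wilting|·) weighted by the priors over both values of root rot:
  P(wilting | underwatering) = 0.61×0.974 + 0.85×0.026
        = 0.594140 + 0.022100 = 0.616240
Configurations with root rot contribute 0.022100, so
  P(root rot | wilting, underwatering) = 0.022100 / 0.616240 ≈ 0.036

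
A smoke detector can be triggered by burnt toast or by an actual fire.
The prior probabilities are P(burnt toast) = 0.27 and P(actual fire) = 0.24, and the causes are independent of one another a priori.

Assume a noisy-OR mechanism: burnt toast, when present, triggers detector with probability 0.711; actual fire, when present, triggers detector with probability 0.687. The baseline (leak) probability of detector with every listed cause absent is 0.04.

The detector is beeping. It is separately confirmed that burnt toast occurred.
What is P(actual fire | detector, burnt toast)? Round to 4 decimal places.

P(actual fire | detector, burnt toast) ≈ 0.2852

Under noisy-OR, P(detector | causes) = 1 − (1−0.04)·∏(1−qᵢ) over the active causes.
P(detector | burnt toast) = 0.72256×0.76 + 0.913161×0.24 = 0.549146 + 0.219159 = 0.768305
Of this, 0.219159 comes from 0.913161×0.24 (the actual fire=true cases).
So P(actual fire | detector, burnt toast) = 0.219159/0.768305 ≈ 0.2852.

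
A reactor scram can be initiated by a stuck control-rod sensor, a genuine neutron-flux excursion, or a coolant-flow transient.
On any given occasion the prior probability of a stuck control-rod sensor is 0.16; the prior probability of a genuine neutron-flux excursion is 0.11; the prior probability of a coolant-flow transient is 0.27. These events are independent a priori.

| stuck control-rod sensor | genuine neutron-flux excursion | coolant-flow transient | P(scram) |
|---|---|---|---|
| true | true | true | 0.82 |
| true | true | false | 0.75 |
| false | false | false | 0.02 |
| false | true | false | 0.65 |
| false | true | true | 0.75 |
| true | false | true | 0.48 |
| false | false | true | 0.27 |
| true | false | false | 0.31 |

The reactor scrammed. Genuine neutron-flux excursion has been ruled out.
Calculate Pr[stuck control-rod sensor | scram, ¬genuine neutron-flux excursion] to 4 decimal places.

Pr[stuck control-rod sensor | scram, ¬genuine neutron-flux excursion] ≈ 0.4365

By total probability over the 4 (stuck control-rod sensor, coolant-flow transient) configurations:
  P(scram | ¬genuine neutron-flux excursion) = 0.02*0.84*0.73 + 0.27*0.84*0.27 + 0.31*0.16*0.73 + 0.48*0.16*0.27
        = 0.012264 + 0.061236 + 0.036208 + 0.020736 = 0.130444
Configurations with stuck control-rod sensor contribute 0.056944, so
  P(stuck control-rod sensor | scram, ¬genuine neutron-flux excursion) = 0.056944 / 0.130444 ≈ 0.4365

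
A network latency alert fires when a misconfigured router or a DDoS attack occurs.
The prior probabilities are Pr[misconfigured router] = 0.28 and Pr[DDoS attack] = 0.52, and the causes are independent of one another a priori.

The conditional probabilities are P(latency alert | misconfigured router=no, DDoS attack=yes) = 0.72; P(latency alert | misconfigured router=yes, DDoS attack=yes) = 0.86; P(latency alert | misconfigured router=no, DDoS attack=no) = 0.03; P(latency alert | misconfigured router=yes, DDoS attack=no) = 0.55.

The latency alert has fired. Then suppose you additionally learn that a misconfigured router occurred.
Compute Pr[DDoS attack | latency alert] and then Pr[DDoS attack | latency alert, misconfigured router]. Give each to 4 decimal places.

Numerator (weight on configurations with DDoS attack): 0.269568 + 0.125216 = 0.394784
The normalizing constant is 0.03·0.72·0.48 + 0.72·0.72·0.52 + 0.55·0.28·0.48 + 0.86·0.28·0.52 = 0.479072
P(DDoS attack | latency alert) = 0.394784/0.479072 ≈ 0.8241

Now also conditioning on misconfigured router=true:
Sum P(latency alert|·) weighted by the priors over both values of DDoS attack:
  P(latency alert | misconfigured router) = 0.55*0.48 + 0.86*0.52
        = 0.264000 + 0.447200 = 0.711200
The terms with DDoS attack present sum to 0.447200, so
  P(DDoS attack | latency alert, misconfigured router) = 0.447200 / 0.711200 ≈ 0.6288
— misconfigured router explains away the evidence for DDoS attack.

Pr[DDoS attack | latency alert] ≈ 0.8241; Pr[DDoS attack | latency alert, misconfigured router] ≈ 0.6288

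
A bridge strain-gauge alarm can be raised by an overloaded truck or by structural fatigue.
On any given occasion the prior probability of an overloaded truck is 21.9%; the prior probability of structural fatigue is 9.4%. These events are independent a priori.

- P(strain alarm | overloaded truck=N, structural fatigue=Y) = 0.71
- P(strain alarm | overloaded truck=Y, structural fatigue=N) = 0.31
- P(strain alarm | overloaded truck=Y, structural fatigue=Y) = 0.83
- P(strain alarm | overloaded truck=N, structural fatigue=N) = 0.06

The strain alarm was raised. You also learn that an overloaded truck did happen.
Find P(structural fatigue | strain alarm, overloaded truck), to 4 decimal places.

For the numerator, keep only structural fatigue=true terms: 0.83×0.094 = 0.078020
The normalizing constant is 0.31×0.906 + 0.83×0.094 = 0.358880
Posterior = 0.078020 / 0.358880 ≈ 0.2174

P(structural fatigue | strain alarm, overloaded truck) ≈ 0.2174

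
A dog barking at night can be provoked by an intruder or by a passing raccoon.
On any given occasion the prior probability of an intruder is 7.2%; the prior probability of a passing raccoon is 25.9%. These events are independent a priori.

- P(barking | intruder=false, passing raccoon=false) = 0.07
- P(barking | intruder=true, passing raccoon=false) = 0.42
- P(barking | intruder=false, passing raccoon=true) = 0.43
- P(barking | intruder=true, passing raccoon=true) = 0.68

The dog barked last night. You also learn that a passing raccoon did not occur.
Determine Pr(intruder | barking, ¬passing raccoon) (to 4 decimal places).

Numerator (weight on configurations with intruder): 0.42×0.072 = 0.030240
The normalizing constant is 0.07×0.928 + 0.42×0.072 = 0.095200
Posterior = 0.030240 / 0.095200 ≈ 0.3176

Pr(intruder | barking, ¬passing raccoon) ≈ 0.3176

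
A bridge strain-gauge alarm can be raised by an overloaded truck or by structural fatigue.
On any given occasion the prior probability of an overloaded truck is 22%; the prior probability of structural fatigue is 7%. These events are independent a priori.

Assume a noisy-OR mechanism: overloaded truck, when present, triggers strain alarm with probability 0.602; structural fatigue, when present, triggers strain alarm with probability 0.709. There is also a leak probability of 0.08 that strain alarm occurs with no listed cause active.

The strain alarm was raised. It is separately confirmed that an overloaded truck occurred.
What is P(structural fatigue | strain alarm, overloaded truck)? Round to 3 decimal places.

Under noisy-OR, P(strain alarm | causes) = 1 − (1−0.08)·∏(1−qᵢ) over the active causes.
Enumerate both values of structural fatigue and weight by the priors:
  P(strain alarm | overloaded truck) = 0.63384*0.93 + 0.893447*0.07
        = 0.589471 + 0.062541 = 0.652012
The terms with structural fatigue present sum to 0.062541, so
  P(structural fatigue | strain alarm, overloaded truck) = 0.062541 / 0.652012 ≈ 0.096

P(structural fatigue | strain alarm, overloaded truck) ≈ 0.096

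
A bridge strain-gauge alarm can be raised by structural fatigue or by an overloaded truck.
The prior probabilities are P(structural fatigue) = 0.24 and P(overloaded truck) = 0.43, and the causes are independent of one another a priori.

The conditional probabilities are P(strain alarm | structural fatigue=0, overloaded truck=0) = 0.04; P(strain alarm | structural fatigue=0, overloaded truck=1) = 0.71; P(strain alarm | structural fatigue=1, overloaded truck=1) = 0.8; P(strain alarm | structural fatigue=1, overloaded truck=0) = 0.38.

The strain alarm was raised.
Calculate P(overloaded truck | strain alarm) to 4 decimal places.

P(overloaded truck | strain alarm) ≈ 0.8195

P(strain alarm) = 0.04×0.76×0.57 + 0.71×0.76×0.43 + 0.38×0.24×0.57 + 0.8×0.24×0.43 = 0.017328 + 0.232028 + 0.051984 + 0.082560 = 0.383900
The overloaded truck-present share is 0.232028 + 0.082560 = 0.314588.
Hence the posterior is 0.314588/0.383900 ≈ 0.8195.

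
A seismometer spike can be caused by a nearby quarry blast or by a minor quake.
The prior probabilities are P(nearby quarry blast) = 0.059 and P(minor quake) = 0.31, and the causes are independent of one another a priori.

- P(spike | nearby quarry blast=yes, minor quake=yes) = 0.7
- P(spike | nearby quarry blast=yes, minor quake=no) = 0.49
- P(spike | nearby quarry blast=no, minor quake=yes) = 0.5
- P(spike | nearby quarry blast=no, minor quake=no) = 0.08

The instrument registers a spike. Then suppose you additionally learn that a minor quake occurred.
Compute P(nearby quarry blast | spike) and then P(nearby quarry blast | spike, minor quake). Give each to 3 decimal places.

P(nearby quarry blast | spike) ≈ 0.142; P(nearby quarry blast | spike, minor quake) ≈ 0.081

Sum P(spike|·) weighted by the priors over the 4 (nearby quarry blast, minor quake) configurations:
  P(spike) = 0.08*0.941*0.69 + 0.5*0.941*0.31 + 0.49*0.059*0.69 + 0.7*0.059*0.31
        = 0.051943 + 0.145855 + 0.019948 + 0.012803 = 0.230549
Keeping only the nearby quarry blast-present terms gives 0.032751, so
  P(nearby quarry blast | spike) = 0.032751 / 0.230549 ≈ 0.142

With the extra evidence:
P(spike | minor quake) = 0.5×0.941 + 0.7×0.059 = 0.470500 + 0.041300 = 0.511800
Of this, 0.041300 comes from 0.7×0.059 (the nearby quarry blast=true cases).
P(nearby quarry blast | spike, minor quake) = 0.041300 / 0.511800 ≈ 0.081
— minor quake explains away the evidence for nearby quarry blast.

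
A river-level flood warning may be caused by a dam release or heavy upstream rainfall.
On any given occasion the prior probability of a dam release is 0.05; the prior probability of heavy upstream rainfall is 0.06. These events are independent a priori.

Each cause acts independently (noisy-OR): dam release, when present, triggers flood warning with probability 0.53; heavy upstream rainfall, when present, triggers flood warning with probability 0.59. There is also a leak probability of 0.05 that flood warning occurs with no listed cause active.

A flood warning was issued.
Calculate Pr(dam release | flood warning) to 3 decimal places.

Pr(dam release | flood warning) ≈ 0.264

Under noisy-OR, P(flood warning | causes) = 1 − (1−0.05)·∏(1−qᵢ) over the active causes.
Sum P(flood warning|·) weighted by the priors over the 4 (dam release, heavy upstream rainfall) configurations:
  P(flood warning) = 0.05·0.95·0.94 + 0.6105·0.95·0.06 + 0.5535·0.05·0.94 + 0.816935·0.05·0.06
        = 0.044650 + 0.034799 + 0.026014 + 0.002451 = 0.107914
Configurations with dam release contribute 0.028465, so
  P(dam release | flood warning) = 0.028465 / 0.107914 ≈ 0.264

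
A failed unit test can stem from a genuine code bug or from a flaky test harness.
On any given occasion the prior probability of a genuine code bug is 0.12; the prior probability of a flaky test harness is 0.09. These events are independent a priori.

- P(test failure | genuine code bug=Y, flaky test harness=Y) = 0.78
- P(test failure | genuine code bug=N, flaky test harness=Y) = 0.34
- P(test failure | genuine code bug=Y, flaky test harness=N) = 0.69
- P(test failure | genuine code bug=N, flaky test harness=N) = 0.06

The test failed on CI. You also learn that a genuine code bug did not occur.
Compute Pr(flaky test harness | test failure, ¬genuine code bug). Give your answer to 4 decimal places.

P(test failure | ¬genuine code bug) = 0.06·0.91 + 0.34·0.09 = 0.054600 + 0.030600 = 0.085200
Of this, 0.030600 comes from 0.34·0.09 (the flaky test harness=true cases).
P(flaky test harness | test failure, ¬genuine code bug) = 0.030600 / 0.085200 ≈ 0.3592

Pr(flaky test harness | test failure, ¬genuine code bug) ≈ 0.3592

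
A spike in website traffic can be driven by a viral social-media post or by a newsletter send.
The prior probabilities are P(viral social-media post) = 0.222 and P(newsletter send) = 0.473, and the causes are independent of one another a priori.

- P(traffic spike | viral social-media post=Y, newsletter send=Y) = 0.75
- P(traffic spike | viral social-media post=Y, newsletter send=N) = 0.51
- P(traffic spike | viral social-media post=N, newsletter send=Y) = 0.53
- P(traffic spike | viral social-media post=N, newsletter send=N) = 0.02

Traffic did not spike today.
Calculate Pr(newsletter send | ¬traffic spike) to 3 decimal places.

Sum P(¬traffic spike|·) weighted by the priors over the 4 (viral social-media post, newsletter send) configurations:
  P(¬traffic spike) = 0.98×0.778×0.527 + 0.47×0.778×0.473 + 0.49×0.222×0.527 + 0.25×0.222×0.473
        = 0.401806 + 0.172957 + 0.057327 + 0.026252 = 0.658342
Keeping only the newsletter send-present terms gives 0.199209, so
  P(newsletter send | ¬traffic spike) = 0.199209 / 0.658342 ≈ 0.303

Pr(newsletter send | ¬traffic spike) ≈ 0.303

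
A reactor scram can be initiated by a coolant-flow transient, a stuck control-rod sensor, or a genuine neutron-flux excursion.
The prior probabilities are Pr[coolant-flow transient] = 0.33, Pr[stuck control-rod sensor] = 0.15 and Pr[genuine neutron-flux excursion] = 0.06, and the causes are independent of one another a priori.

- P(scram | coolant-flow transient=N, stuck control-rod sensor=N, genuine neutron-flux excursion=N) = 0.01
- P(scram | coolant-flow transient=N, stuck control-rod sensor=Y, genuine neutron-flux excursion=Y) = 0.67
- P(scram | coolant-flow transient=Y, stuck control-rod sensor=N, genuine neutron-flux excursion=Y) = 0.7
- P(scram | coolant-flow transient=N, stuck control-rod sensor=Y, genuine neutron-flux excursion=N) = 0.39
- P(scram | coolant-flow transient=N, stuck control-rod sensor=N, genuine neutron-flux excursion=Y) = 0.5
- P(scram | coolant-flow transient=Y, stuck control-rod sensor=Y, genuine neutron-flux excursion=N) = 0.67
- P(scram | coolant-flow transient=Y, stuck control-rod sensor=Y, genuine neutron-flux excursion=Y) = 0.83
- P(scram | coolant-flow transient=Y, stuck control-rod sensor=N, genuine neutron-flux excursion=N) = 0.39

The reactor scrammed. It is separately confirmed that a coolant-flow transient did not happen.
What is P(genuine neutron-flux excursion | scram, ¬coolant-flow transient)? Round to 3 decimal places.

P(scram | ¬coolant-flow transient) = 0.01×0.85×0.94 + 0.5×0.85×0.06 + 0.39×0.15×0.94 + 0.67×0.15×0.06 = 0.007990 + 0.025500 + 0.054990 + 0.006030 = 0.094510
Of this, 0.031530 comes from 0.025500 + 0.006030 (the genuine neutron-flux excursion=true cases).
So P(genuine neutron-flux excursion | scram, ¬coolant-flow transient) = 0.031530/0.094510 ≈ 0.334.

P(genuine neutron-flux excursion | scram, ¬coolant-flow transient) ≈ 0.334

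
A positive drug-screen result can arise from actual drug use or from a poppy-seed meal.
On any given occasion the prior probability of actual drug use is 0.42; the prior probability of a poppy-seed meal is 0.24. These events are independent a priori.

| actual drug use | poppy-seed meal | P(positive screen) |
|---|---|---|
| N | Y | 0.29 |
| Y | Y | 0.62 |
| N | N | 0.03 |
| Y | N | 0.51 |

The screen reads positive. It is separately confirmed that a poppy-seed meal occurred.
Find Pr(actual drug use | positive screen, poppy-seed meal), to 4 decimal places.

Pr(actual drug use | positive screen, poppy-seed meal) ≈ 0.6076

P(positive screen | poppy-seed meal) = 0.29·0.58 + 0.62·0.42 = 0.168200 + 0.260400 = 0.428600
The actual drug use-present share is 0.62·0.42 = 0.260400.
P(actual drug use | positive screen, poppy-seed meal) = 0.260400 / 0.428600 ≈ 0.6076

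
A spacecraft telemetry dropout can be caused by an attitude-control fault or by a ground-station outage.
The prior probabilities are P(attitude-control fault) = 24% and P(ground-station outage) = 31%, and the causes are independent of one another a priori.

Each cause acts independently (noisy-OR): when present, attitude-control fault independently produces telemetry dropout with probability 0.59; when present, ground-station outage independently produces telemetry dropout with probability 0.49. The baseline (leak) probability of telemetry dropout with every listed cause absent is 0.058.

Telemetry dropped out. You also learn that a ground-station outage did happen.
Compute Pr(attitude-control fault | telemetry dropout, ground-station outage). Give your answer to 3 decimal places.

Under noisy-OR, P(telemetry dropout | causes) = 1 − (1−0.058)·∏(1−qᵢ) over the active causes.
Weight on attitude-control fault=true, given the evidence: 0.803028×0.24 = 0.192727
Normalizer over all consistent configurations: 0.51958×0.76 + 0.803028×0.24 = 0.587608
P(attitude-control fault | telemetry dropout, ground-station outage) = 0.192727/0.587608 ≈ 0.328

Pr(attitude-control fault | telemetry dropout, ground-station outage) ≈ 0.328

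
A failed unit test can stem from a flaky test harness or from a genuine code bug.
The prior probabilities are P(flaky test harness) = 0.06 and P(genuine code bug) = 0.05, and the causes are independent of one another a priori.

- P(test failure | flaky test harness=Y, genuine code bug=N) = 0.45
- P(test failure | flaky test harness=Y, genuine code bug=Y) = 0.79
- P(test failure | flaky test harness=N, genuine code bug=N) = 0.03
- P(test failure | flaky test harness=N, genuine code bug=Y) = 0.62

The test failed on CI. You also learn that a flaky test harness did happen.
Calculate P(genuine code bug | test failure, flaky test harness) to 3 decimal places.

P(genuine code bug | test failure, flaky test harness) ≈ 0.085

Sum P(test failure|·) weighted by the priors over both values of genuine code bug:
  P(test failure | flaky test harness) = 0.45×0.95 + 0.79×0.05
        = 0.427500 + 0.039500 = 0.467000
Configurations with genuine code bug contribute 0.039500, so
  P(genuine code bug | test failure, flaky test harness) = 0.039500 / 0.467000 ≈ 0.085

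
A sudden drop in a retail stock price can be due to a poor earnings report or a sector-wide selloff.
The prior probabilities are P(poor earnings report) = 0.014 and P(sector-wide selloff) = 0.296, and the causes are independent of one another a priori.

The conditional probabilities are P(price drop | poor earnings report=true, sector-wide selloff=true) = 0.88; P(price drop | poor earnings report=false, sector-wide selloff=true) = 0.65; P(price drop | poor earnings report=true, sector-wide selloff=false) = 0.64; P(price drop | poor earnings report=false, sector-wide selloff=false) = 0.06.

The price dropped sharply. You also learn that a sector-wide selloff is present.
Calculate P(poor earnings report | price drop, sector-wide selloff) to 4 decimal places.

P(poor earnings report | price drop, sector-wide selloff) ≈ 0.0189

By total probability over both values of poor earnings report:
  P(price drop | sector-wide selloff) = 0.65*0.986 + 0.88*0.014
        = 0.640900 + 0.012320 = 0.653220
Configurations with poor earnings report contribute 0.012320, so
  P(poor earnings report | price drop, sector-wide selloff) = 0.012320 / 0.653220 ≈ 0.0189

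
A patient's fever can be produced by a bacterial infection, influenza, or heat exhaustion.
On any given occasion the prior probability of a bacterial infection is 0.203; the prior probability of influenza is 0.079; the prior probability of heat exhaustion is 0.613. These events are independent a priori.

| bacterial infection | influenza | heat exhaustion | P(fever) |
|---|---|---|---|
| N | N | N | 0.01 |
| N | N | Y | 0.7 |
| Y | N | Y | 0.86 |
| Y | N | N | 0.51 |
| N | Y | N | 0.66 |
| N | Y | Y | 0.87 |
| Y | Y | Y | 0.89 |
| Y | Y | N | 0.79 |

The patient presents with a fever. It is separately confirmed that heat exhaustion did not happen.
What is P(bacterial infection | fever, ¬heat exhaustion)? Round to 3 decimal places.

For the numerator, keep only bacterial infection=true terms: 0.095351 + 0.012669 = 0.108020
Normalizer over all consistent configurations: 0.01×0.797×0.921 + 0.66×0.797×0.079 + 0.51×0.203×0.921 + 0.79×0.203×0.079 = 0.156916
Posterior = 0.108020 / 0.156916 ≈ 0.688

P(bacterial infection | fever, ¬heat exhaustion) ≈ 0.688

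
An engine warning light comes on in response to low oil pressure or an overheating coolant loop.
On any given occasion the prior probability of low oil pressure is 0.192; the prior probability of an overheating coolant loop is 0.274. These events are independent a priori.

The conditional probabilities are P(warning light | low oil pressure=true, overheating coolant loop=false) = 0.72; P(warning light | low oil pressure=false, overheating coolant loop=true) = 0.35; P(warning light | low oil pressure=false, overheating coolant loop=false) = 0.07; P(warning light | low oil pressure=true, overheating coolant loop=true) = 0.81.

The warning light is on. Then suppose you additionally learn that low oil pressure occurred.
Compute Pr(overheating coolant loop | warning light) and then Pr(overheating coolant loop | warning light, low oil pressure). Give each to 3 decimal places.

Enumerate the 4 (low oil pressure, overheating coolant loop) configurations and weight by the priors:
  P(warning light) = 0.07*0.808*0.726 + 0.35*0.808*0.274 + 0.72*0.192*0.726 + 0.81*0.192*0.274
        = 0.041063 + 0.077487 + 0.100362 + 0.042612 = 0.261524
Keeping only the overheating coolant loop-present terms gives 0.120099, so
  P(overheating coolant loop | warning light) = 0.120099 / 0.261524 ≈ 0.459

With the extra evidence:
Sum P(warning light|·) weighted by the priors over both values of overheating coolant loop:
  P(warning light | low oil pressure) = 0.72×0.726 + 0.81×0.274
        = 0.522720 + 0.221940 = 0.744660
Configurations with overheating coolant loop contribute 0.221940, so
  P(overheating coolant loop | warning light, low oil pressure) = 0.221940 / 0.744660 ≈ 0.298
The drop from 0.459 to 0.298 is the explaining-away (discounting) effect.

Pr(overheating coolant loop | warning light) ≈ 0.459; Pr(overheating coolant loop | warning light, low oil pressure) ≈ 0.298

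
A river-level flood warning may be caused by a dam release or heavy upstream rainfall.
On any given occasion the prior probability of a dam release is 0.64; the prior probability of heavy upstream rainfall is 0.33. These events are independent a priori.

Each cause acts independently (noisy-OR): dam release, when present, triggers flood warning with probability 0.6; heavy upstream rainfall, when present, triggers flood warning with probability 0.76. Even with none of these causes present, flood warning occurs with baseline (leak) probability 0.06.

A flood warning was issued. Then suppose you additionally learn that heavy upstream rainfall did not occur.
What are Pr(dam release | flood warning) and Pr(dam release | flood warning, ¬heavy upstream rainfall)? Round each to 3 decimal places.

Under noisy-OR, P(flood warning | causes) = 1 − (1−0.06)·∏(1−qᵢ) over the active causes.
P(flood warning) = 0.06·0.36·0.67 + 0.7744·0.36·0.33 + 0.624·0.64·0.67 + 0.90976·0.64·0.33 = 0.014472 + 0.091999 + 0.267571 + 0.192141 = 0.566183
Of this, 0.459712 comes from 0.267571 + 0.192141 (the dam release=true cases).
So P(dam release | flood warning) = 0.459712/0.566183 ≈ 0.812.

Now also conditioning on heavy upstream rainfall≠true:
For the numerator, keep only dam release=true terms: 0.624·0.64 = 0.399360
The normalizing constant is 0.06·0.36 + 0.624·0.64 = 0.420960
Posterior = 0.399360 / 0.420960 ≈ 0.949

Pr(dam release | flood warning) ≈ 0.812; Pr(dam release | flood warning, ¬heavy upstream rainfall) ≈ 0.949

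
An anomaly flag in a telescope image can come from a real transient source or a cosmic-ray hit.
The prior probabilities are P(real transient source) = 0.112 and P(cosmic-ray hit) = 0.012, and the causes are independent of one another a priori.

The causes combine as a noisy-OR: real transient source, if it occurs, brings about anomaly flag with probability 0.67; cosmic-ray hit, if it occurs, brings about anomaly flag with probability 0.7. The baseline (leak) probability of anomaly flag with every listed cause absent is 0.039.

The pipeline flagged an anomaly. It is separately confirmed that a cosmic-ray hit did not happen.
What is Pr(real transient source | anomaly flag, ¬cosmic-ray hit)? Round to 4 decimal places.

Pr(real transient source | anomaly flag, ¬cosmic-ray hit) ≈ 0.6883

Under noisy-OR, P(anomaly flag | causes) = 1 − (1−0.039)·∏(1−qᵢ) over the active causes.
P(anomaly flag | ¬cosmic-ray hit) = 0.039×0.888 + 0.68287×0.112 = 0.034632 + 0.076481 = 0.111113
Restricting to configurations with real transient source present: 0.68287×0.112 = 0.076481.
Hence the posterior is 0.076481/0.111113 ≈ 0.6883.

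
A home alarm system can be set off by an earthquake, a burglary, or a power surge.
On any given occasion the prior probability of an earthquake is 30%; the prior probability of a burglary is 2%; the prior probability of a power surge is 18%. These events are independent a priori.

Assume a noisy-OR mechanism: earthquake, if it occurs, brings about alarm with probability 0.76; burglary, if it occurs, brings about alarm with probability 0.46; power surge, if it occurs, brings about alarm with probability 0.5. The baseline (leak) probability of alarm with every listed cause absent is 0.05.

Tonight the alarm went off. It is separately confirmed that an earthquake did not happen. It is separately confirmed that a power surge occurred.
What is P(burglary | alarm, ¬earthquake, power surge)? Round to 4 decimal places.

Under noisy-OR, P(alarm | causes) = 1 − (1−0.05)·∏(1−qᵢ) over the active causes.
Numerator (weight on configurations with burglary): 0.7435*0.02 = 0.014870
Denominator P(alarm | ¬earthquake, power surge): 0.525*0.98 + 0.7435*0.02 = 0.529370
P(burglary | alarm, ¬earthquake, power surge) = 0.014870/0.529370 ≈ 0.0281

P(burglary | alarm, ¬earthquake, power surge) ≈ 0.0281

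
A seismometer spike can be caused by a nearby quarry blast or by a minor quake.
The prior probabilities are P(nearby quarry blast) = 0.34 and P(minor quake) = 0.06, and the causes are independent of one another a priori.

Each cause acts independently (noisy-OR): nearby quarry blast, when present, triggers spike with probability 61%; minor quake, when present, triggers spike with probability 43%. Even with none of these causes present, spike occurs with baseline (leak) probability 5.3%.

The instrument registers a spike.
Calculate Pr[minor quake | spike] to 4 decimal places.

Under noisy-OR, P(spike | causes) = 1 − (1−0.053)·∏(1−qᵢ) over the active causes.
Sum P(spike|·) weighted by the priors over the 4 (nearby quarry blast, minor quake) configurations:
  P(spike) = 0.053·0.66·0.94 + 0.46021·0.66·0.06 + 0.63067·0.34·0.94 + 0.789482·0.34·0.06
        = 0.032881 + 0.018224 + 0.201562 + 0.016105 = 0.268772
Configurations with minor quake contribute 0.034329, so
  P(minor quake | spike) = 0.034329 / 0.268772 ≈ 0.1277

Pr[minor quake | spike] ≈ 0.1277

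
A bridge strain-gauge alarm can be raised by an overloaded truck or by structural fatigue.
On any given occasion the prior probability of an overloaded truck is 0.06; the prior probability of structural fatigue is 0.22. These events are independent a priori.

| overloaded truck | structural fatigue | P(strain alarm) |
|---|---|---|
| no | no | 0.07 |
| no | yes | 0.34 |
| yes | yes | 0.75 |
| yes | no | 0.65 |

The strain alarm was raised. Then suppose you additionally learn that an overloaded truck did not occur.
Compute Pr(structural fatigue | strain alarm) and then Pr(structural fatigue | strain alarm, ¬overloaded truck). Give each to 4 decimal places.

By total probability over the 4 (overloaded truck, structural fatigue) configurations:
  P(strain alarm) = 0.07×0.94×0.78 + 0.34×0.94×0.22 + 0.65×0.06×0.78 + 0.75×0.06×0.22
        = 0.051324 + 0.070312 + 0.030420 + 0.009900 = 0.161956
Configurations with structural fatigue contribute 0.080212, so
  P(structural fatigue | strain alarm) = 0.080212 / 0.161956 ≈ 0.4953

Now condition on the additional information:
P(strain alarm | ¬overloaded truck) = 0.07×0.78 + 0.34×0.22 = 0.054600 + 0.074800 = 0.129400
Of this, 0.074800 comes from 0.34×0.22 (the structural fatigue=true cases).
So P(structural fatigue | strain alarm, ¬overloaded truck) = 0.074800/0.129400 ≈ 0.5781.
Ruling out overloaded truck raises the posterior on structural fatigue — the flip side of explaining away.

Pr(structural fatigue | strain alarm) ≈ 0.4953; Pr(structural fatigue | strain alarm, ¬overloaded truck) ≈ 0.5781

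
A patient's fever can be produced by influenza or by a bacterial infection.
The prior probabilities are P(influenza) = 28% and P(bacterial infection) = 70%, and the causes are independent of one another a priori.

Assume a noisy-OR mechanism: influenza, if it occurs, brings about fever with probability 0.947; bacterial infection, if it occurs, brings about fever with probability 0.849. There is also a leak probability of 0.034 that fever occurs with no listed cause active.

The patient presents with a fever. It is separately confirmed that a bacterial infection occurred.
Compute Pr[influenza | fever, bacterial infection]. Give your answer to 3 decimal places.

Pr[influenza | fever, bacterial infection] ≈ 0.311

Under noisy-OR, P(fever | causes) = 1 − (1−0.034)·∏(1−qᵢ) over the active causes.
Weight on influenza=true, given the evidence: 0.992269×0.28 = 0.277835
Normalizer over all consistent configurations: 0.854134×0.72 + 0.992269×0.28 = 0.892811
P(influenza | fever, bacterial infection) = 0.277835/0.892811 ≈ 0.311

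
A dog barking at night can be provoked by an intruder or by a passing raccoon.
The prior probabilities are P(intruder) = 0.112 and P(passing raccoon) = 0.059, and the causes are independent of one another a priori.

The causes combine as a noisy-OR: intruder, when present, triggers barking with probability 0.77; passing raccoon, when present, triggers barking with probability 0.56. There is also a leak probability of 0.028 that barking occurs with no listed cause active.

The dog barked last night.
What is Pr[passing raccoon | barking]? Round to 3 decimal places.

Pr[passing raccoon | barking] ≈ 0.255

Under noisy-OR, P(barking | causes) = 1 − (1−0.028)·∏(1−qᵢ) over the active causes.
Sum P(barking|·) weighted by the priors over the 4 (intruder, passing raccoon) configurations:
  P(barking) = 0.028*0.888*0.941 + 0.57232*0.888*0.059 + 0.77644*0.112*0.941 + 0.901634*0.112*0.059
        = 0.023397 + 0.029985 + 0.081831 + 0.005958 = 0.141171
Configurations with passing raccoon contribute 0.035943, so
  P(passing raccoon | barking) = 0.035943 / 0.141171 ≈ 0.255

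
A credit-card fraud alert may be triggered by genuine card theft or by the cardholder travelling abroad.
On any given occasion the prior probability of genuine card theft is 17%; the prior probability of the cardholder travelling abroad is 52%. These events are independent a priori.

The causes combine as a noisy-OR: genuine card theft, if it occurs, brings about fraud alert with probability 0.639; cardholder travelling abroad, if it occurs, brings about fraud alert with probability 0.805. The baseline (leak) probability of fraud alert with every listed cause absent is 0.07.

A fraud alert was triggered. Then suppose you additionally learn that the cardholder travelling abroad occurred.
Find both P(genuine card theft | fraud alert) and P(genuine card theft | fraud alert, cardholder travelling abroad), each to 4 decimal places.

Under noisy-OR, P(fraud alert | causes) = 1 − (1−0.07)·∏(1−qᵢ) over the active causes.
Sum P(fraud alert|·) weighted by the priors over the 4 (genuine card theft, cardholder travelling abroad) configurations:
  P(fraud alert) = 0.07·0.83·0.48 + 0.81865·0.83·0.52 + 0.66427·0.17·0.48 + 0.934533·0.17·0.52
        = 0.027888 + 0.353329 + 0.054204 + 0.082613 = 0.518034
The terms with genuine card theft present sum to 0.136817, so
  P(genuine card theft | fraud alert) = 0.136817 / 0.518034 ≈ 0.2641

Now also conditioning on cardholder travelling abroad=true:
For the numerator, keep only genuine card theft=true terms: 0.934533*0.17 = 0.158871
Normalizer over all consistent configurations: 0.81865*0.83 + 0.934533*0.17 = 0.838350
Posterior = 0.158871 / 0.838350 ≈ 0.1895

P(genuine card theft | fraud alert) ≈ 0.2641; P(genuine card theft | fraud alert, cardholder travelling abroad) ≈ 0.1895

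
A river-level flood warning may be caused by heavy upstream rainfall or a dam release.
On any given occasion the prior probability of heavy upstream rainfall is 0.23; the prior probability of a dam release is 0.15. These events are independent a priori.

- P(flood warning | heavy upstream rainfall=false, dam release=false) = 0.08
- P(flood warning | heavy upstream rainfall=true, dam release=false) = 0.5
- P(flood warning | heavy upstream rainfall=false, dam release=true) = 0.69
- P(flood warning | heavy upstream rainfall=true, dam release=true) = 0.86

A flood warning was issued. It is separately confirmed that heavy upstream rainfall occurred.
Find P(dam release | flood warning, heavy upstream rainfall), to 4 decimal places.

P(dam release | flood warning, heavy upstream rainfall) ≈ 0.2329

Weight on dam release=true, given the evidence: 0.86*0.15 = 0.129000
The normalizing constant is 0.5*0.85 + 0.86*0.15 = 0.554000
P(dam release | flood warning, heavy upstream rainfall) = 0.129000/0.554000 ≈ 0.2329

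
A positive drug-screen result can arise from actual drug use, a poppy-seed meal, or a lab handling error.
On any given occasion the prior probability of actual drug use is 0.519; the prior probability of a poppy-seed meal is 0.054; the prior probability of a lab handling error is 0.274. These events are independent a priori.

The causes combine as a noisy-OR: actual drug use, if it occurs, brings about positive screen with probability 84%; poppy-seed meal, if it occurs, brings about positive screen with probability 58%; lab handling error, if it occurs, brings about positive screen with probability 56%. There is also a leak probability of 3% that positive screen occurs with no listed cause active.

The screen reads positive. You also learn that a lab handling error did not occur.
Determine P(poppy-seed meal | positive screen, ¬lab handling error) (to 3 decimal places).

Under noisy-OR, P(positive screen | causes) = 1 − (1−0.03)·∏(1−qᵢ) over the active causes.
P(positive screen | ¬lab handling error) = 0.03*0.481*0.946 + 0.5926*0.481*0.054 + 0.8448*0.519*0.946 + 0.934816*0.519*0.054 = 0.013651 + 0.015392 + 0.414775 + 0.026199 = 0.470017
Restricting to configurations with poppy-seed meal present: 0.015392 + 0.026199 = 0.041591.
So P(poppy-seed meal | positive screen, ¬lab handling error) = 0.041591/0.470017 ≈ 0.088.

P(poppy-seed meal | positive screen, ¬lab handling error) ≈ 0.088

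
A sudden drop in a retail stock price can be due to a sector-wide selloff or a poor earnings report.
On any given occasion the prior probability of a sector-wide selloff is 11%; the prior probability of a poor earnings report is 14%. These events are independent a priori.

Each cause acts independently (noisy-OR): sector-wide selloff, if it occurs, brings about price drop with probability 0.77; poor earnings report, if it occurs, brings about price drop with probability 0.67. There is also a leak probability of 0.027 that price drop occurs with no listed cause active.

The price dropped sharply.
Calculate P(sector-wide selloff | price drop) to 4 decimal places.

Under noisy-OR, P(price drop | causes) = 1 − (1−0.027)·∏(1−qᵢ) over the active causes.
Numerator (weight on configurations with sector-wide selloff): 0.073429 + 0.014263 = 0.087692
Denominator P(price drop): 0.027*0.89*0.86 + 0.67891*0.89*0.14 + 0.77621*0.11*0.86 + 0.926149*0.11*0.14 = 0.192950
P(sector-wide selloff | price drop) = 0.087692/0.192950 ≈ 0.4545

P(sector-wide selloff | price drop) ≈ 0.4545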